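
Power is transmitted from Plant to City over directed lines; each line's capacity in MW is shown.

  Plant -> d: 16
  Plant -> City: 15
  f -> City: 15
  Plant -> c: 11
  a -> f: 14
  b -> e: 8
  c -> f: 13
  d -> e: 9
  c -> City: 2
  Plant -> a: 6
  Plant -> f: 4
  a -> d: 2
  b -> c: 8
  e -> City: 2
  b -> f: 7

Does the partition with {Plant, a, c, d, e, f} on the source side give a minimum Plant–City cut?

Given cut capacity: 15 + 2 + 2 + 15 = 34.
Augment Plant→City: bottleneck 15, flow now 15.
Augment Plant→c→City: bottleneck 2, flow now 17.
Augment Plant→f→City: bottleneck 4, flow now 21.
Augment Plant→a→f→City: bottleneck 6, flow now 27.
Augment Plant→c→f→City: bottleneck 5, flow now 32.
Augment Plant→d→e→City: bottleneck 2, flow now 34.
No augmenting path remains; maximum flow = 34.
Cut capacity 34 equals the max flow, so it is a minimum cut.

Yes — it is a minimum cut (capacity 34).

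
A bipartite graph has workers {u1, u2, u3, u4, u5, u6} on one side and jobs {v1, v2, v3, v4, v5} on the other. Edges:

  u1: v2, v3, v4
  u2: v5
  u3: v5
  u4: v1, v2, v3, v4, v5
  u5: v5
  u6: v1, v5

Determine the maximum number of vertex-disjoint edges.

4

Unit-capacity flow: source→left, listed edges, right→sink; max matching = max flow.
Augmenting path u1→v2 (+1); matched 1.
Augmenting path u2→v5 (+1); matched 2.
Augmenting path u4→v1 (+1); matched 3.
Augmenting path u6→v1→u4→v3 (+1); matched 4.
No augmenting path remains; maximum matching = 4.
König certificate: {u1, u4, u6, v5} is a vertex cover of size 4 (every listed pair touches it), so no matching can be larger.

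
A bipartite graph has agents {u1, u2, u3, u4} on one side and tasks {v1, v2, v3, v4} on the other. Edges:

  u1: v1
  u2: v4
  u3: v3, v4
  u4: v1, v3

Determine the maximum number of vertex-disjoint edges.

3

Unit-capacity flow: source→left, listed edges, right→sink; max matching = max flow.
Augmenting path u1→v1 (+1); matched 1.
Augmenting path u2→v4 (+1); matched 2.
Augmenting path u3→v3 (+1); matched 3.
No augmenting path remains; maximum matching = 3.
König certificate: {v1, v3, v4} is a vertex cover of size 3 (every listed pair touches it), so no matching can be larger.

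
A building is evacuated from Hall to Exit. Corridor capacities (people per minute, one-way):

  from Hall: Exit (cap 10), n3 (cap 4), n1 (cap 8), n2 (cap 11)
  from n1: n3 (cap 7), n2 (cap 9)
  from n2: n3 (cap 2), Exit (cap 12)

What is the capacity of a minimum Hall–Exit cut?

22

Augment Hall→Exit: bottleneck 10, flow now 10.
Augment Hall→n2→Exit: bottleneck 11, flow now 21.
Augment Hall→n1→n2→Exit: bottleneck 1, flow now 22.
No augmenting path remains; maximum flow = 22.
By max-flow min-cut, the minimum cut capacity equals the max flow.
In the residual graph, reachable from Hall: {Hall, n1, n2, n3}.
Min-cut edges: Hall→Exit (10), n2→Exit (12); capacity 10 + 12 = 22.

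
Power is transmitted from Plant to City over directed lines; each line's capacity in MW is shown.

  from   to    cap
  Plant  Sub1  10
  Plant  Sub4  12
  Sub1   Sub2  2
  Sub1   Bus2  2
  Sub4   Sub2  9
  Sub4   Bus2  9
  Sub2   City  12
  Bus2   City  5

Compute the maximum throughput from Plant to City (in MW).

16

Augment Plant→Sub1→Sub2→City: bottleneck 2, flow now 2.
Augment Plant→Sub1→Bus2→City: bottleneck 2, flow now 4.
Augment Plant→Sub4→Sub2→City: bottleneck 9, flow now 13.
Augment Plant→Sub4→Bus2→City: bottleneck 3, flow now 16.
No augmenting path remains; maximum flow = 16.
In the residual graph, reachable from Plant: {Plant, Sub1}.
Min-cut edges: Plant→Sub4 (12), Sub1→Sub2 (2), Sub1→Bus2 (2); capacity 12 + 2 + 2 = 16.
This cut is saturated, so no flow can exceed 16.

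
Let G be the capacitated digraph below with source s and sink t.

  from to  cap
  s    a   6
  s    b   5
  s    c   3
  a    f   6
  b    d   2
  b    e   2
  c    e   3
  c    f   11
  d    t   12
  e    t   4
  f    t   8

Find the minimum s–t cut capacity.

Augment s→a→f→t: bottleneck 6, flow now 6.
Augment s→b→d→t: bottleneck 2, flow now 8.
Augment s→b→e→t: bottleneck 2, flow now 10.
Augment s→c→e→t: bottleneck 2, flow now 12.
Augment s→c→f→t: bottleneck 1, flow now 13.
No augmenting path remains; maximum flow = 13.
By max-flow min-cut, the minimum cut capacity equals the max flow.
In the residual graph, reachable from s: {s, b}.
Min-cut edges: s→a (6), s→c (3), b→d (2), b→e (2); capacity 6 + 3 + 2 + 2 = 13.

13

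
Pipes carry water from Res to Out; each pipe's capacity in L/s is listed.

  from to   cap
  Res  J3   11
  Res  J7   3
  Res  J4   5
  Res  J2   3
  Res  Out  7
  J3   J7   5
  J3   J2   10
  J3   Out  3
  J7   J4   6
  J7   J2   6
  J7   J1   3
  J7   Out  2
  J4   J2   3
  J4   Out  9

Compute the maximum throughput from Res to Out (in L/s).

21

Augment Res→Out: bottleneck 7, flow now 7.
Augment Res→J3→Out: bottleneck 3, flow now 10.
Augment Res→J7→Out: bottleneck 2, flow now 12.
Augment Res→J4→Out: bottleneck 5, flow now 17.
Augment Res→J7→J4→Out: bottleneck 1, flow now 18.
Augment Res→J3→J7→J4→Out: bottleneck 3, flow now 21.
No augmenting path remains; maximum flow = 21.
In the residual graph, reachable from Res: {Res, J3, J7, J4, J2, J1}.
Min-cut edges: Res→Out (7), J3→Out (3), J7→Out (2), J4→Out (9); capacity 7 + 3 + 2 + 9 = 21.
This cut is saturated, so no flow can exceed 21.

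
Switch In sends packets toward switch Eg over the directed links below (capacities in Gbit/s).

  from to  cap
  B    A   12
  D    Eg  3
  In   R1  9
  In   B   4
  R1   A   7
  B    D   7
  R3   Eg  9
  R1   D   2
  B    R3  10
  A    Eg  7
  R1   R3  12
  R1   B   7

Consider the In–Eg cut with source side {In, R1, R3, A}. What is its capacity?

Edges leaving {In, R1, R3, A}: In→B (4), R1→B (7), R1→D (2), R3→Eg (9), A→Eg (7).
Cut capacity = 4 + 7 + 2 + 9 + 7 = 29.

29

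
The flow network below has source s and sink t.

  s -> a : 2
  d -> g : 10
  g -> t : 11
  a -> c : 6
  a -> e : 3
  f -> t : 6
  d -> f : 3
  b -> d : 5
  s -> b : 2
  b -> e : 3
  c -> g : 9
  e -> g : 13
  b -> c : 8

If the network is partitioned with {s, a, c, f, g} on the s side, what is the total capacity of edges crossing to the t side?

Edges leaving {s, a, c, f, g}: s→b (2), a→e (3), f→t (6), g→t (11).
Cut capacity = 2 + 3 + 6 + 11 = 22.

22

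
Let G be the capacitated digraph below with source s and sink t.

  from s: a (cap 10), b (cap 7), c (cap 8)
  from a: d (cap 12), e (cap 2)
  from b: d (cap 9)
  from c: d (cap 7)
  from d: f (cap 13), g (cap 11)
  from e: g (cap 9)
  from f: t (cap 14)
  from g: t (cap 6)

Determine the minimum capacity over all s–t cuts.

19

Augment s→a→d→f→t: bottleneck 10, flow now 10.
Augment s→b→d→f→t: bottleneck 3, flow now 13.
Augment s→b→d→g→t: bottleneck 4, flow now 17.
Augment s→c→d→g→t: bottleneck 2, flow now 19.
No augmenting path remains; maximum flow = 19.
By max-flow min-cut, the minimum cut capacity equals the max flow.
In the residual graph, reachable from s: {s, a, b, c, d, e, g}.
Min-cut edges: d→f (13), g→t (6); capacity 13 + 6 = 19.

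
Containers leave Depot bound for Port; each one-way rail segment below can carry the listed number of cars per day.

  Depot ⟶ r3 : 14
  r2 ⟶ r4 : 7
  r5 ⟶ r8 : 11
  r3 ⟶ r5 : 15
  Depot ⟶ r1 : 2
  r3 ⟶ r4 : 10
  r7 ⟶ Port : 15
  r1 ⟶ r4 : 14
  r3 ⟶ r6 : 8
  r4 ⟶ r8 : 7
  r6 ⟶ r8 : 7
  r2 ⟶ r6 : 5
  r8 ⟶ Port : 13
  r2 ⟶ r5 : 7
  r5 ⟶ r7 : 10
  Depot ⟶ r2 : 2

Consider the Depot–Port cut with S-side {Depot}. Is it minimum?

Yes — it is a minimum cut (capacity 18).

Given cut capacity: 2 + 2 + 14 = 18.
Augment Depot→r1→r4→r8→Port: bottleneck 2, flow now 2.
Augment Depot→r2→r4→r8→Port: bottleneck 2, flow now 4.
Augment Depot→r3→r4→r8→Port: bottleneck 3, flow now 7.
Augment Depot→r3→r5→r7→Port: bottleneck 10, flow now 17.
Augment Depot→r3→r5→r8→Port: bottleneck 1, flow now 18.
No augmenting path remains; maximum flow = 18.
Cut capacity 18 equals the max flow, so it is a minimum cut.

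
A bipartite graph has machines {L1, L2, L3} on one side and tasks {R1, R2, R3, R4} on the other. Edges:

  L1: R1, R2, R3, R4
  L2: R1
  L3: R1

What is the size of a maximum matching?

Unit-capacity flow: source→left, listed edges, right→sink; max matching = max flow.
Augmenting path L1→R1 (+1); matched 1.
Augmenting path L2→R1→L1→R2 (+1); matched 2.
No augmenting path remains; maximum matching = 2.
König certificate: {L1, R1} is a vertex cover of size 2 (every listed pair touches it), so no matching can be larger.

2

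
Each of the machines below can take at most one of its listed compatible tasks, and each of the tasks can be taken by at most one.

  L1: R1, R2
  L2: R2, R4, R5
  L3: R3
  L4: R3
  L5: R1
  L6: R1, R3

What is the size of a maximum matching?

4

Unit-capacity flow: source→left, listed edges, right→sink; max matching = max flow.
Augmenting path L1→R1 (+1); matched 1.
Augmenting path L2→R2 (+1); matched 2.
Augmenting path L3→R3 (+1); matched 3.
Augmenting path L5→R1→L1→R2→L2→R4 (+1); matched 4.
No augmenting path remains; maximum matching = 4.
König certificate: {L1, L2, R1, R3} is a vertex cover of size 4 (every listed pair touches it), so no matching can be larger.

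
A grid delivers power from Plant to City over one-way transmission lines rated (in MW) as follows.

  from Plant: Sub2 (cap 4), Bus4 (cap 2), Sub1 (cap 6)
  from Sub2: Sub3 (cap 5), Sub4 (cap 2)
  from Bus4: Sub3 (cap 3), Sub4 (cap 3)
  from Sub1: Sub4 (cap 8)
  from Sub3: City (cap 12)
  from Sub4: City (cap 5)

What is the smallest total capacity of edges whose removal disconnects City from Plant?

11

Augment Plant→Sub2→Sub3→City: bottleneck 4, flow now 4.
Augment Plant→Bus4→Sub3→City: bottleneck 2, flow now 6.
Augment Plant→Sub1→Sub4→City: bottleneck 5, flow now 11.
No augmenting path remains; maximum flow = 11.
By max-flow min-cut, the minimum cut capacity equals the max flow.
In the residual graph, reachable from Plant: {Plant, Sub1, Sub4}.
Min-cut edges: Plant→Sub2 (4), Plant→Bus4 (2), Sub4→City (5); capacity 4 + 2 + 5 = 11.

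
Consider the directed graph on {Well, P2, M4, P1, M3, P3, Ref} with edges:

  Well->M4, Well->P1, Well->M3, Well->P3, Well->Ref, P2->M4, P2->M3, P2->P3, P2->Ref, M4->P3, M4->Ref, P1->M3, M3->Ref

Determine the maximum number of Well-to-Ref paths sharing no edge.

3

Assign every edge capacity 1; by Menger, the answer equals the max flow.
Path Well→Ref (+1); total 1.
Path Well→M4→Ref (+1); total 2.
Path Well→M3→Ref (+1); total 3.
No residual Well→Ref path; max flow = 3.
Certifying cut of size 3: {M3→Ref, Well→M4, Well→Ref}.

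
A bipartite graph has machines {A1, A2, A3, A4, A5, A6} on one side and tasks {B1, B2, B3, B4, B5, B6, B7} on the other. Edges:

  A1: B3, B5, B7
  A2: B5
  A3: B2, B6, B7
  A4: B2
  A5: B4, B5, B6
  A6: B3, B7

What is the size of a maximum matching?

Unit-capacity flow: source→left, listed edges, right→sink; max matching = max flow.
Augmenting path A1→B3 (+1); matched 1.
Augmenting path A2→B5 (+1); matched 2.
Augmenting path A3→B2 (+1); matched 3.
Augmenting path A5→B4 (+1); matched 4.
Augmenting path A6→B7 (+1); matched 5.
Augmenting path A4→B2→A3→B6 (+1); matched 6.
No augmenting path remains; maximum matching = 6.
König certificate: {A1, A2, A3, A4, A5, A6} is a vertex cover of size 6 (every listed pair touches it), so no matching can be larger.

6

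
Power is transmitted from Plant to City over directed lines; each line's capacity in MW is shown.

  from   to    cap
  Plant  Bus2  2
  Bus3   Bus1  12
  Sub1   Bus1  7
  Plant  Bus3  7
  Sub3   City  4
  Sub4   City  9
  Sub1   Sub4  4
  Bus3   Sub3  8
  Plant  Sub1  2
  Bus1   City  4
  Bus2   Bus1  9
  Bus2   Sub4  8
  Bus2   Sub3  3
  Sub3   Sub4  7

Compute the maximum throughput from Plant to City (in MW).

Augment Plant→Bus2→Sub4→City: bottleneck 2, flow now 2.
Augment Plant→Sub1→Sub4→City: bottleneck 2, flow now 4.
Augment Plant→Bus3→Sub3→City: bottleneck 4, flow now 8.
Augment Plant→Bus3→Bus1→City: bottleneck 3, flow now 11.
No augmenting path remains; maximum flow = 11.
In the residual graph, reachable from Plant: {Plant}.
Min-cut edges: Plant→Bus2 (2), Plant→Sub1 (2), Plant→Bus3 (7); capacity 2 + 2 + 7 = 11.
This cut is saturated, so no flow can exceed 11.

11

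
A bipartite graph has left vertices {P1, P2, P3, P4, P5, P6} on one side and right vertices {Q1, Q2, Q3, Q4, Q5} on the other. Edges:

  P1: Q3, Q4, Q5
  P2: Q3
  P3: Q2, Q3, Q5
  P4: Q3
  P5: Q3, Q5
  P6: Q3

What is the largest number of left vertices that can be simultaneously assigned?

4

Unit-capacity flow: source→left, listed edges, right→sink; max matching = max flow.
Augmenting path P1→Q3 (+1); matched 1.
Augmenting path P3→Q2 (+1); matched 2.
Augmenting path P5→Q5 (+1); matched 3.
Augmenting path P2→Q3→P1→Q4 (+1); matched 4.
No augmenting path remains; maximum matching = 4.
König certificate: {P1, P3, P5, Q3} is a vertex cover of size 4 (every listed pair touches it), so no matching can be larger.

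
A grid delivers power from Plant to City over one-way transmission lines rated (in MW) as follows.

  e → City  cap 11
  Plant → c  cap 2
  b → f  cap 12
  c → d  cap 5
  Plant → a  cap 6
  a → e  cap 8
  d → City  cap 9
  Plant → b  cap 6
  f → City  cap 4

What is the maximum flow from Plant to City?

Augment Plant→a→e→City: bottleneck 6, flow now 6.
Augment Plant→b→f→City: bottleneck 4, flow now 10.
Augment Plant→c→d→City: bottleneck 2, flow now 12.
No augmenting path remains; maximum flow = 12.
In the residual graph, reachable from Plant: {Plant, b, f}.
Min-cut edges: Plant→a (6), Plant→c (2), f→City (4); capacity 6 + 2 + 4 = 12.
This cut is saturated, so no flow can exceed 12.

12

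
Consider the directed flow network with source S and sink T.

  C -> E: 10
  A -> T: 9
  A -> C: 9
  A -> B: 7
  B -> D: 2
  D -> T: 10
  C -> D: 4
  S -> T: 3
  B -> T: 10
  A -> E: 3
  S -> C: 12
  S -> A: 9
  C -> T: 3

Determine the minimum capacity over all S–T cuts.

Augment S→T: bottleneck 3, flow now 3.
Augment S→A→T: bottleneck 9, flow now 12.
Augment S→C→T: bottleneck 3, flow now 15.
Augment S→C→D→T: bottleneck 4, flow now 19.
No augmenting path remains; maximum flow = 19.
By max-flow min-cut, the minimum cut capacity equals the max flow.
In the residual graph, reachable from S: {S, C, E}.
Min-cut edges: S→A (9), S→T (3), C→D (4), C→T (3); capacity 9 + 3 + 4 + 3 = 19.

19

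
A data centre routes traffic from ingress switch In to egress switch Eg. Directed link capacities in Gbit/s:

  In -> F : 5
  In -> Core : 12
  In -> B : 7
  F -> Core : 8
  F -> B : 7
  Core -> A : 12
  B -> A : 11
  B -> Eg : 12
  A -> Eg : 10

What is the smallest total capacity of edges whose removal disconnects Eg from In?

22

Augment In→B→Eg: bottleneck 7, flow now 7.
Augment In→F→B→Eg: bottleneck 5, flow now 12.
Augment In→Core→A→Eg: bottleneck 10, flow now 22.
No augmenting path remains; maximum flow = 22.
By max-flow min-cut, the minimum cut capacity equals the max flow.
In the residual graph, reachable from In: {In, Core, A}.
Min-cut edges: In→F (5), In→B (7), A→Eg (10); capacity 5 + 7 + 10 = 22.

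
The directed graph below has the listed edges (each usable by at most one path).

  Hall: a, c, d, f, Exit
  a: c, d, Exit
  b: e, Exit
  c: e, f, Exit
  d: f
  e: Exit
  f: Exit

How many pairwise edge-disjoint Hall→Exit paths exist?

4

Assign every edge capacity 1; by Menger, the answer equals the max flow.
Path Hall→Exit (+1); total 1.
Path Hall→a→Exit (+1); total 2.
Path Hall→c→Exit (+1); total 3.
Path Hall→f→Exit (+1); total 4.
No residual Hall→Exit path; max flow = 4.
Certifying cut of size 4: {Hall→Exit, Hall→a, Hall→c, f→Exit}.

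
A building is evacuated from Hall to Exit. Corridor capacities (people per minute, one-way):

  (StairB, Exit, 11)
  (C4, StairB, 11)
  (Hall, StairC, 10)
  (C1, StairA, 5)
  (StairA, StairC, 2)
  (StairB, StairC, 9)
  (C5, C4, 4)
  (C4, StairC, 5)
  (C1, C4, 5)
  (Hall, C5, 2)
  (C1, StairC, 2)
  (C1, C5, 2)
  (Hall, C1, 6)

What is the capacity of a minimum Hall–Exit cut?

Augment Hall→C1→C4→StairB→Exit: bottleneck 5, flow now 5.
Augment Hall→C5→C4→StairB→Exit: bottleneck 2, flow now 7.
Augment Hall→C1→C5→C4→StairB→Exit: bottleneck 1, flow now 8.
No augmenting path remains; maximum flow = 8.
By max-flow min-cut, the minimum cut capacity equals the max flow.
In the residual graph, reachable from Hall: {Hall, StairC}.
Min-cut edges: Hall→C1 (6), Hall→C5 (2); capacity 6 + 2 = 8.

8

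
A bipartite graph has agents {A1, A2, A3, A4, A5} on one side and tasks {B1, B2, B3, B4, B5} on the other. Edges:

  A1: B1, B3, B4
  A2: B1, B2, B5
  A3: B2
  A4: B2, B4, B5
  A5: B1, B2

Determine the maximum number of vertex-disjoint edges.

5

Unit-capacity flow: source→left, listed edges, right→sink; max matching = max flow.
Augmenting path A1→B1 (+1); matched 1.
Augmenting path A2→B2 (+1); matched 2.
Augmenting path A4→B4 (+1); matched 3.
Augmenting path A3→B2→A2→B5 (+1); matched 4.
Augmenting path A5→B1→A1→B3 (+1); matched 5.
No augmenting path remains; maximum matching = 5.
König certificate: {A1, A2, A3, A4, A5} is a vertex cover of size 5 (every listed pair touches it), so no matching can be larger.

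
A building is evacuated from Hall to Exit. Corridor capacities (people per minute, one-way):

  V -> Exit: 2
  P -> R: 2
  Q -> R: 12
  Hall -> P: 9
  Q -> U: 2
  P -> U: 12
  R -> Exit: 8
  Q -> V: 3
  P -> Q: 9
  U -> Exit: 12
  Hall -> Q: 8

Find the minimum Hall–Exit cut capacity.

17

Augment Hall→P→R→Exit: bottleneck 2, flow now 2.
Augment Hall→P→U→Exit: bottleneck 7, flow now 9.
Augment Hall→Q→R→Exit: bottleneck 6, flow now 15.
Augment Hall→Q→U→Exit: bottleneck 2, flow now 17.
No augmenting path remains; maximum flow = 17.
By max-flow min-cut, the minimum cut capacity equals the max flow.
In the residual graph, reachable from Hall: {Hall}.
Min-cut edges: Hall→P (9), Hall→Q (8); capacity 9 + 8 = 17.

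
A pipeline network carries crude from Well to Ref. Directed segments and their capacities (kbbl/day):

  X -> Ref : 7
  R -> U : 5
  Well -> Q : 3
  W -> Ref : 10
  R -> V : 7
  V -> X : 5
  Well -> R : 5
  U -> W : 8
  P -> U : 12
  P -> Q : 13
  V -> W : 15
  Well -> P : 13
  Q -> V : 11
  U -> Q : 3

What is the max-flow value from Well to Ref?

Augment Well→P→U→W→Ref: bottleneck 8, flow now 8.
Augment Well→Q→V→W→Ref: bottleneck 2, flow now 10.
Augment Well→Q→V→X→Ref: bottleneck 1, flow now 11.
Augment Well→R→V→X→Ref: bottleneck 4, flow now 15.
No augmenting path remains; maximum flow = 15.
In the residual graph, reachable from Well: {Well, P, Q, R, U, V, W}.
Min-cut edges: V→X (5), W→Ref (10); capacity 5 + 10 = 15.
This cut is saturated, so no flow can exceed 15.

15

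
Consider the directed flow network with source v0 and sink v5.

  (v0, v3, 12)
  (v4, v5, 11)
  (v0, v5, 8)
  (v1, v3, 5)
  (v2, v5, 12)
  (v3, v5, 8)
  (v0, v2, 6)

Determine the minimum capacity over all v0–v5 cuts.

Augment v0→v5: bottleneck 8, flow now 8.
Augment v0→v2→v5: bottleneck 6, flow now 14.
Augment v0→v3→v5: bottleneck 8, flow now 22.
No augmenting path remains; maximum flow = 22.
By max-flow min-cut, the minimum cut capacity equals the max flow.
In the residual graph, reachable from v0: {v0, v3}.
Min-cut edges: v0→v2 (6), v0→v5 (8), v3→v5 (8); capacity 6 + 8 + 8 = 22.

22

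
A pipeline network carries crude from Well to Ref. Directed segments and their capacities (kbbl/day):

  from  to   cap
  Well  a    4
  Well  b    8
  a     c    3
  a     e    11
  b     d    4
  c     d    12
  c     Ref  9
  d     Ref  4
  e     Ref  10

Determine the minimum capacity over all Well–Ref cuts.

Augment Well→a→c→Ref: bottleneck 3, flow now 3.
Augment Well→a→e→Ref: bottleneck 1, flow now 4.
Augment Well→b→d→Ref: bottleneck 4, flow now 8.
No augmenting path remains; maximum flow = 8.
By max-flow min-cut, the minimum cut capacity equals the max flow.
In the residual graph, reachable from Well: {Well, b}.
Min-cut edges: Well→a (4), b→d (4); capacity 4 + 4 = 8.

8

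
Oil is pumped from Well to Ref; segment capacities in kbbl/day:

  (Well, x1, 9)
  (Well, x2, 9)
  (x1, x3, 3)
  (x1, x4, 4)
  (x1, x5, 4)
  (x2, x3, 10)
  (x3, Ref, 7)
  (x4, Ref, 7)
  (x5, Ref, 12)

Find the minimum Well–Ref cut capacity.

Augment Well→x1→x3→Ref: bottleneck 3, flow now 3.
Augment Well→x1→x4→Ref: bottleneck 4, flow now 7.
Augment Well→x1→x5→Ref: bottleneck 2, flow now 9.
Augment Well→x2→x3→Ref: bottleneck 4, flow now 13.
Augment Well→x2→x3→x1→x5→Ref: bottleneck 2, flow now 15. (uses reverse residual edge)
No augmenting path remains; maximum flow = 15.
By max-flow min-cut, the minimum cut capacity equals the max flow.
In the residual graph, reachable from Well: {Well, x1, x2, x3}.
Min-cut edges: x1→x4 (4), x1→x5 (4), x3→Ref (7); capacity 4 + 4 + 7 = 15.

15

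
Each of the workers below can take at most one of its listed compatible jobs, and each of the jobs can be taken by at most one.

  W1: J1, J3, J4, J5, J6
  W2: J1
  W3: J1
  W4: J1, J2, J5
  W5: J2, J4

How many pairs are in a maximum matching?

Unit-capacity flow: source→left, listed edges, right→sink; max matching = max flow.
Augmenting path W1→J1 (+1); matched 1.
Augmenting path W4→J2 (+1); matched 2.
Augmenting path W5→J4 (+1); matched 3.
Augmenting path W2→J1→W1→J3 (+1); matched 4.
No augmenting path remains; maximum matching = 4.
König certificate: {W1, W4, W5, J1} is a vertex cover of size 4 (every listed pair touches it), so no matching can be larger.

4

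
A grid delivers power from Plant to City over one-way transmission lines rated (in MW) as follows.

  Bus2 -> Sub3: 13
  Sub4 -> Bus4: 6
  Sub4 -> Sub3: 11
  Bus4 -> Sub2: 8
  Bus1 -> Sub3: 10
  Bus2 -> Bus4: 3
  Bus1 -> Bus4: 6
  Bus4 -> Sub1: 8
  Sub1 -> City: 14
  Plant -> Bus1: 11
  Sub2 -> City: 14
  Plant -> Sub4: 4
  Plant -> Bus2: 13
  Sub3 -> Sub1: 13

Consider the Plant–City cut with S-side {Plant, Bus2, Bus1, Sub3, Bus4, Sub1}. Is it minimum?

Given cut capacity: 4 + 8 + 14 = 26.
Augment Plant→Bus2→Sub3→Sub1→City: bottleneck 13, flow now 13.
Augment Plant→Sub4→Bus4→Sub2→City: bottleneck 4, flow now 17.
Augment Plant→Bus1→Bus4→Sub2→City: bottleneck 4, flow now 21.
Augment Plant→Bus1→Bus4→Sub1→City: bottleneck 1, flow now 22.
No augmenting path remains; maximum flow = 22.
In the residual graph, reachable from Plant: {Plant, Bus2, Sub4, Bus1, Sub3, Bus4, Sub1}.
Min-cut edges: Bus4→Sub2 (8), Sub1→City (14); capacity 8 + 14 = 22.
Cut capacity 26 exceeds the max flow 22, so it is not minimum.

No — its capacity is 26, but the minimum cut has capacity 22.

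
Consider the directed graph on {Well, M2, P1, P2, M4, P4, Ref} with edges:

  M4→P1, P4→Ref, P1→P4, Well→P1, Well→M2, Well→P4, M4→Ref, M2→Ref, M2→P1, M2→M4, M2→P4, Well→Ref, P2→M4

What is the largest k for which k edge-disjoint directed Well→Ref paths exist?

3

Assign every edge capacity 1; by Menger, the answer equals the max flow.
Path Well→Ref (+1); total 1.
Path Well→M2→Ref (+1); total 2.
Path Well→P4→Ref (+1); total 3.
No residual Well→Ref path; max flow = 3.
Certifying cut of size 3: {P4→Ref, Well→M2, Well→Ref}.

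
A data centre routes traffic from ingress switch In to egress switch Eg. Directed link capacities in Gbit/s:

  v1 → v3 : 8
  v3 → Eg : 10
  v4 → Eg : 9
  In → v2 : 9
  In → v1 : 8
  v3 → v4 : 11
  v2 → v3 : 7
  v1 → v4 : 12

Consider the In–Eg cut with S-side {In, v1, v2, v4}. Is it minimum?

No — its capacity is 24, but the minimum cut has capacity 15.

Given cut capacity: 8 + 7 + 9 = 24.
Augment In→v1→v3→Eg: bottleneck 8, flow now 8.
Augment In→v2→v3→Eg: bottleneck 2, flow now 10.
Augment In→v2→v3→v4→Eg: bottleneck 5, flow now 15.
No augmenting path remains; maximum flow = 15.
In the residual graph, reachable from In: {In, v2}.
Min-cut edges: In→v1 (8), v2→v3 (7); capacity 8 + 7 = 15.
Cut capacity 24 exceeds the max flow 15, so it is not minimum.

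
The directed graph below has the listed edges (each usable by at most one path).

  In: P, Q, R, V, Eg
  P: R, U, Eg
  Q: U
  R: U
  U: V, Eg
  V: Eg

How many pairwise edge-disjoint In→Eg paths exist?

Assign every edge capacity 1; by Menger, the answer equals the max flow.
Path In→Eg (+1); total 1.
Path In→P→Eg (+1); total 2.
Path In→V→Eg (+1); total 3.
Path In→Q→U→Eg (+1); total 4.
No residual In→Eg path; max flow = 4.
Certifying cut of size 4: {In→Eg, In→P, U→Eg, V→Eg}.

4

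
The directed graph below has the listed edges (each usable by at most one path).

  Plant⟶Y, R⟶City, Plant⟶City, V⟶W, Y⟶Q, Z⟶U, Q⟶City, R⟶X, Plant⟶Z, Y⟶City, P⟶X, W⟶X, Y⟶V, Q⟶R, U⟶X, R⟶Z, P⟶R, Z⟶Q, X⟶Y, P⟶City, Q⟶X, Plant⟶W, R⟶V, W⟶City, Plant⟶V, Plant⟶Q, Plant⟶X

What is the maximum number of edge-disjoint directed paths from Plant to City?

Assign every edge capacity 1; by Menger, the answer equals the max flow.
Path Plant→City (+1); total 1.
Path Plant→Q→City (+1); total 2.
Path Plant→W→City (+1); total 3.
Path Plant→Y→City (+1); total 4.
Path Plant→Z→Q→R→City (+1); total 5.
No residual Plant→City path; max flow = 5.
Certifying cut of size 5: {Plant→City, Q→City, Q→R, W→City, Y→City}.

5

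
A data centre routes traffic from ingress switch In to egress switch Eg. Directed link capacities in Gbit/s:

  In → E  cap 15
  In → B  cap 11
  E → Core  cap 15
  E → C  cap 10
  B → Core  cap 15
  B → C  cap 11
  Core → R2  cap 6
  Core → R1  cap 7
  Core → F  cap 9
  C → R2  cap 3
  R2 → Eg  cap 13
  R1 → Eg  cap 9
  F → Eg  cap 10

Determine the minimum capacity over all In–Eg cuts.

25

Augment In→E→Core→R2→Eg: bottleneck 6, flow now 6.
Augment In→E→Core→R1→Eg: bottleneck 7, flow now 13.
Augment In→E→Core→F→Eg: bottleneck 2, flow now 15.
Augment In→B→Core→F→Eg: bottleneck 7, flow now 22.
Augment In→B→C→R2→Eg: bottleneck 3, flow now 25.
No augmenting path remains; maximum flow = 25.
By max-flow min-cut, the minimum cut capacity equals the max flow.
In the residual graph, reachable from In: {In, E, B, Core, C}.
Min-cut edges: Core→R2 (6), Core→R1 (7), Core→F (9), C→R2 (3); capacity 6 + 7 + 9 + 3 = 25.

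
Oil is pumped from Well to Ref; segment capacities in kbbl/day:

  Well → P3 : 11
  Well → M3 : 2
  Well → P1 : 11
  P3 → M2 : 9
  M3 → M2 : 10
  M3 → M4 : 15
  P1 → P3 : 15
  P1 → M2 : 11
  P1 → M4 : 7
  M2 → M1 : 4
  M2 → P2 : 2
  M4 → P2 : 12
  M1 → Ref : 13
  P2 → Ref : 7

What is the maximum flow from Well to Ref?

11

Augment Well→P3→M2→M1→Ref: bottleneck 4, flow now 4.
Augment Well→P3→M2→P2→Ref: bottleneck 2, flow now 6.
Augment Well→M3→M4→P2→Ref: bottleneck 2, flow now 8.
Augment Well→P1→M4→P2→Ref: bottleneck 3, flow now 11.
No augmenting path remains; maximum flow = 11.
In the residual graph, reachable from Well: {Well, P3, M3, P1, M2, M4, P2}.
Min-cut edges: M2→M1 (4), P2→Ref (7); capacity 4 + 7 = 11.
This cut is saturated, so no flow can exceed 11.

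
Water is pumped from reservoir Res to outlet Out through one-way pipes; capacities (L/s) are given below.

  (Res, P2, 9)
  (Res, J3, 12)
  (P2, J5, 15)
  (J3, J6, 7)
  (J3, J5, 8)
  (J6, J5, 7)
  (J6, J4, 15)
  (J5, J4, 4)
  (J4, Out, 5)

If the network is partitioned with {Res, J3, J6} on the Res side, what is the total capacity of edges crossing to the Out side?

39

Edges leaving {Res, J3, J6}: Res→P2 (9), J3→J5 (8), J6→J5 (7), J6→J4 (15).
Cut capacity = 9 + 8 + 7 + 15 = 39.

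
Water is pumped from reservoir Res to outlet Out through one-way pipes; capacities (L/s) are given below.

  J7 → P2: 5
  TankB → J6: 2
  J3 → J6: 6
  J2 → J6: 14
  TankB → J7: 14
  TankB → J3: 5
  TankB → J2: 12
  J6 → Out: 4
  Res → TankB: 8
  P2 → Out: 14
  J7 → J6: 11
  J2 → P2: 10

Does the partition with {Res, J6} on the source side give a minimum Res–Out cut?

No — its capacity is 12, but the minimum cut has capacity 8.

Given cut capacity: 8 + 4 = 12.
Augment Res→TankB→J6→Out: bottleneck 2, flow now 2.
Augment Res→TankB→J3→J6→Out: bottleneck 2, flow now 4.
Augment Res→TankB→J7→P2→Out: bottleneck 4, flow now 8.
No augmenting path remains; maximum flow = 8.
In the residual graph, reachable from Res: {Res}.
Min-cut edges: Res→TankB (8); capacity 8 = 8.
Cut capacity 12 exceeds the max flow 8, so it is not minimum.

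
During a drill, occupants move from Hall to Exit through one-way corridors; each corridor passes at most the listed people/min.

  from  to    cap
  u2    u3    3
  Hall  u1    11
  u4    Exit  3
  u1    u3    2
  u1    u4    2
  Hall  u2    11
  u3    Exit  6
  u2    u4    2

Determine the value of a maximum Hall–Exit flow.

Augment Hall→u1→u3→Exit: bottleneck 2, flow now 2.
Augment Hall→u1→u4→Exit: bottleneck 2, flow now 4.
Augment Hall→u2→u3→Exit: bottleneck 3, flow now 7.
Augment Hall→u2→u4→Exit: bottleneck 1, flow now 8.
No augmenting path remains; maximum flow = 8.
In the residual graph, reachable from Hall: {Hall, u1, u2, u4}.
Min-cut edges: u1→u3 (2), u2→u3 (3), u4→Exit (3); capacity 2 + 3 + 3 = 8.
This cut is saturated, so no flow can exceed 8.

8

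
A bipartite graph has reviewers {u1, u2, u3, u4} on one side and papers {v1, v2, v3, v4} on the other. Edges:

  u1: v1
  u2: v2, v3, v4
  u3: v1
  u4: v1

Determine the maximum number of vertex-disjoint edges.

Unit-capacity flow: source→left, listed edges, right→sink; max matching = max flow.
Augmenting path u1→v1 (+1); matched 1.
Augmenting path u2→v2 (+1); matched 2.
No augmenting path remains; maximum matching = 2.
König certificate: {u2, v1} is a vertex cover of size 2 (every listed pair touches it), so no matching can be larger.

2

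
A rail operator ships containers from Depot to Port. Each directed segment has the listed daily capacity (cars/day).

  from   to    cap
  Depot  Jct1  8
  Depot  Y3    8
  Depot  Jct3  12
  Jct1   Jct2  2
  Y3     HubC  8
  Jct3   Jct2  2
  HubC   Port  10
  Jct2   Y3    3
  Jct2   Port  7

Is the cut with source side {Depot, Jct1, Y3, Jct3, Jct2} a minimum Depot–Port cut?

No — its capacity is 15, but the minimum cut has capacity 12.

Given cut capacity: 8 + 7 = 15.
Augment Depot→Jct1→Jct2→Port: bottleneck 2, flow now 2.
Augment Depot→Y3→HubC→Port: bottleneck 8, flow now 10.
Augment Depot→Jct3→Jct2→Port: bottleneck 2, flow now 12.
No augmenting path remains; maximum flow = 12.
In the residual graph, reachable from Depot: {Depot, Jct1, Jct3}.
Min-cut edges: Depot→Y3 (8), Jct1→Jct2 (2), Jct3→Jct2 (2); capacity 8 + 2 + 2 = 12.
Cut capacity 15 exceeds the max flow 12, so it is not minimum.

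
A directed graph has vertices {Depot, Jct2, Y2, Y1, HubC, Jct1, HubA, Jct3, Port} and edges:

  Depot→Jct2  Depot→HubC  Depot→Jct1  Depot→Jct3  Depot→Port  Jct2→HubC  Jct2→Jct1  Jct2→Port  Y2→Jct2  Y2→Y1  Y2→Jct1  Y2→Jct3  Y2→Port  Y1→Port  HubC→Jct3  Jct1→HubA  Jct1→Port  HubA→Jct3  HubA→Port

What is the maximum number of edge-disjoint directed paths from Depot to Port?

Assign every edge capacity 1; by Menger, the answer equals the max flow.
Path Depot→Port (+1); total 1.
Path Depot→Jct2→Port (+1); total 2.
Path Depot→Jct1→Port (+1); total 3.
No residual Depot→Port path; max flow = 3.
Certifying cut of size 3: {Depot→Jct1, Depot→Jct2, Depot→Port}.

3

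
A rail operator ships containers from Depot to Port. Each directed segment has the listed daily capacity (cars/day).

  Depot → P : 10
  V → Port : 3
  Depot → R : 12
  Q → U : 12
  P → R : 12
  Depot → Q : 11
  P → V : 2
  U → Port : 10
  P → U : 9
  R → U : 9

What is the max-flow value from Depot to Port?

12

Augment Depot→P→U→Port: bottleneck 9, flow now 9.
Augment Depot→P→V→Port: bottleneck 1, flow now 10.
Augment Depot→Q→U→Port: bottleneck 1, flow now 11.
Augment Depot→Q→U→P→V→Port: bottleneck 1, flow now 12. (uses reverse residual edge)
No augmenting path remains; maximum flow = 12.
In the residual graph, reachable from Depot: {Depot, P, Q, R, U}.
Min-cut edges: P→V (2), U→Port (10); capacity 2 + 10 = 12.
This cut is saturated, so no flow can exceed 12.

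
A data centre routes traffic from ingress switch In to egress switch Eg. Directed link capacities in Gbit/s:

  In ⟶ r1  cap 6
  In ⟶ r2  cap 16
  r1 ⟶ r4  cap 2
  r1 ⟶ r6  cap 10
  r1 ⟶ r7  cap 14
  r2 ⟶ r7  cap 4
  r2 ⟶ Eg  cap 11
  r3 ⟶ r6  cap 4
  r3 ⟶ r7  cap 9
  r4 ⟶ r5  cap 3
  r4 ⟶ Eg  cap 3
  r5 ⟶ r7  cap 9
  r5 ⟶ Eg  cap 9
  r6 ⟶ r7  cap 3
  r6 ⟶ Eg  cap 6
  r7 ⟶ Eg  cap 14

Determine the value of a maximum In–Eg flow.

21

Augment In→r2→Eg: bottleneck 11, flow now 11.
Augment In→r1→r4→Eg: bottleneck 2, flow now 13.
Augment In→r1→r6→Eg: bottleneck 4, flow now 17.
Augment In→r2→r7→Eg: bottleneck 4, flow now 21.
No augmenting path remains; maximum flow = 21.
In the residual graph, reachable from In: {In, r2}.
Min-cut edges: In→r1 (6), r2→r7 (4), r2→Eg (11); capacity 6 + 4 + 11 = 21.
This cut is saturated, so no flow can exceed 21.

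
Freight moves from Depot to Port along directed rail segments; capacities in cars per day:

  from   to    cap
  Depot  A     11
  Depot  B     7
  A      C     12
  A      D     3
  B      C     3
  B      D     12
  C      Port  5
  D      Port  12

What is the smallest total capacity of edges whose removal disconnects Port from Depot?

15

Augment Depot→A→C→Port: bottleneck 5, flow now 5.
Augment Depot→A→D→Port: bottleneck 3, flow now 8.
Augment Depot→B→D→Port: bottleneck 7, flow now 15.
No augmenting path remains; maximum flow = 15.
By max-flow min-cut, the minimum cut capacity equals the max flow.
In the residual graph, reachable from Depot: {Depot, A, C}.
Min-cut edges: Depot→B (7), A→D (3), C→Port (5); capacity 7 + 3 + 5 = 15.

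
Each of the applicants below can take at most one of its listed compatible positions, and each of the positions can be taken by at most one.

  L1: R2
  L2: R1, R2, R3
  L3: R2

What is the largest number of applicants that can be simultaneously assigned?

2

Unit-capacity flow: source→left, listed edges, right→sink; max matching = max flow.
Augmenting path L1→R2 (+1); matched 1.
Augmenting path L2→R1 (+1); matched 2.
No augmenting path remains; maximum matching = 2.
König certificate: {L2, R2} is a vertex cover of size 2 (every listed pair touches it), so no matching can be larger.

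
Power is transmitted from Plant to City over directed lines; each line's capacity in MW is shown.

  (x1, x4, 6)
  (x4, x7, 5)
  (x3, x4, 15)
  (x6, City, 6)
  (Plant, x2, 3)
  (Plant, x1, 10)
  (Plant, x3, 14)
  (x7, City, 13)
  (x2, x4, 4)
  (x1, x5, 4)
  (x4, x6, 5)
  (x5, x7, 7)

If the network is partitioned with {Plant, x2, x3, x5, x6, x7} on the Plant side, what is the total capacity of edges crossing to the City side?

Edges leaving {Plant, x2, x3, x5, x6, x7}: Plant→x1 (10), x2→x4 (4), x3→x4 (15), x6→City (6), x7→City (13).
Cut capacity = 10 + 4 + 15 + 6 + 13 = 48.

48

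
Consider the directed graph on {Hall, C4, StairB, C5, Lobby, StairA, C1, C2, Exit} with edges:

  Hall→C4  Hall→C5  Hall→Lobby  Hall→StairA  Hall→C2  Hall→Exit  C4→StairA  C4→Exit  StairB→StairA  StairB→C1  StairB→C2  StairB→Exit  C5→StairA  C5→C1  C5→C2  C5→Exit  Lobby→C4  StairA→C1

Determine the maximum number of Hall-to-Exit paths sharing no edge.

3

Assign every edge capacity 1; by Menger, the answer equals the max flow.
Path Hall→Exit (+1); total 1.
Path Hall→C4→Exit (+1); total 2.
Path Hall→C5→Exit (+1); total 3.
No residual Hall→Exit path; max flow = 3.
Certifying cut of size 3: {C4→Exit, Hall→C5, Hall→Exit}.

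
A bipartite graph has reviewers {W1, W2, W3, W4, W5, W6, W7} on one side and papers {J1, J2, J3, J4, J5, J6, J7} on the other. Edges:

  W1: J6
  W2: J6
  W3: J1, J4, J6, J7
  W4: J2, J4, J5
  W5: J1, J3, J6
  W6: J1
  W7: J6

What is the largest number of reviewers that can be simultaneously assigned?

5

Unit-capacity flow: source→left, listed edges, right→sink; max matching = max flow.
Augmenting path W1→J6 (+1); matched 1.
Augmenting path W3→J1 (+1); matched 2.
Augmenting path W4→J2 (+1); matched 3.
Augmenting path W5→J3 (+1); matched 4.
Augmenting path W6→J1→W3→J4 (+1); matched 5.
No augmenting path remains; maximum matching = 5.
König certificate: {W3, W4, W5, W6, J6} is a vertex cover of size 5 (every listed pair touches it), so no matching can be larger.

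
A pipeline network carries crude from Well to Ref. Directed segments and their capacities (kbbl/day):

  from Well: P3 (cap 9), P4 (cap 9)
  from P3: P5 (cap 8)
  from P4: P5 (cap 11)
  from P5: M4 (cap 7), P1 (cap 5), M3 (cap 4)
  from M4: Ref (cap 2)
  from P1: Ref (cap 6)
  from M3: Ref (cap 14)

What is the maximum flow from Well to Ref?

11

Augment Well→P3→P5→M4→Ref: bottleneck 2, flow now 2.
Augment Well→P3→P5→P1→Ref: bottleneck 5, flow now 7.
Augment Well→P3→P5→M3→Ref: bottleneck 1, flow now 8.
Augment Well→P4→P5→M3→Ref: bottleneck 3, flow now 11.
No augmenting path remains; maximum flow = 11.
In the residual graph, reachable from Well: {Well, P3, P4, P5, M4}.
Min-cut edges: P5→P1 (5), P5→M3 (4), M4→Ref (2); capacity 5 + 4 + 2 = 11.
This cut is saturated, so no flow can exceed 11.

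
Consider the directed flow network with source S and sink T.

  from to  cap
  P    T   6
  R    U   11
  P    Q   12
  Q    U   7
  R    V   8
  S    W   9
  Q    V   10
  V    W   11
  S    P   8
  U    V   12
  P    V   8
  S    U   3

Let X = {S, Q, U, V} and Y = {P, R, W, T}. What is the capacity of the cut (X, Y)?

28

Edges leaving {S, Q, U, V}: S→P (8), S→W (9), V→W (11).
Cut capacity = 8 + 9 + 11 = 28.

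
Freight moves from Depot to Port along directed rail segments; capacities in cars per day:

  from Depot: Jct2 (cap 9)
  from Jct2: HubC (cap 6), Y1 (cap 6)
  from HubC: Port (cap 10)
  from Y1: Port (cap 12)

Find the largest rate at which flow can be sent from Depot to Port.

9

Augment Depot→Jct2→HubC→Port: bottleneck 6, flow now 6.
Augment Depot→Jct2→Y1→Port: bottleneck 3, flow now 9.
No augmenting path remains; maximum flow = 9.
In the residual graph, reachable from Depot: {Depot}.
Min-cut edges: Depot→Jct2 (9); capacity 9 = 9.
This cut is saturated, so no flow can exceed 9.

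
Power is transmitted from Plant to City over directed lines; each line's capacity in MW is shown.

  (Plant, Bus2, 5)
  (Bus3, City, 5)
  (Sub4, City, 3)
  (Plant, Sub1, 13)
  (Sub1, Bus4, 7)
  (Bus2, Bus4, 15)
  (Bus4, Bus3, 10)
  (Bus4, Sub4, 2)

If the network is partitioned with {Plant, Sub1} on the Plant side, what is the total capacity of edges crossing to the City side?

Edges leaving {Plant, Sub1}: Plant→Bus2 (5), Sub1→Bus4 (7).
Cut capacity = 5 + 7 = 12.

12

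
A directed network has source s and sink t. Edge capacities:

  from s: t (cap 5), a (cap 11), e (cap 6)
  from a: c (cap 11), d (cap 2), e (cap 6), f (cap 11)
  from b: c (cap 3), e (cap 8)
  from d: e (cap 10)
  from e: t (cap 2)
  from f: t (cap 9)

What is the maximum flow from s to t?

Augment s→t: bottleneck 5, flow now 5.
Augment s→e→t: bottleneck 2, flow now 7.
Augment s→a→f→t: bottleneck 9, flow now 16.
No augmenting path remains; maximum flow = 16.
In the residual graph, reachable from s: {s, a, c, d, e, f}.
Min-cut edges: s→t (5), e→t (2), f→t (9); capacity 5 + 2 + 9 = 16.
This cut is saturated, so no flow can exceed 16.

16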